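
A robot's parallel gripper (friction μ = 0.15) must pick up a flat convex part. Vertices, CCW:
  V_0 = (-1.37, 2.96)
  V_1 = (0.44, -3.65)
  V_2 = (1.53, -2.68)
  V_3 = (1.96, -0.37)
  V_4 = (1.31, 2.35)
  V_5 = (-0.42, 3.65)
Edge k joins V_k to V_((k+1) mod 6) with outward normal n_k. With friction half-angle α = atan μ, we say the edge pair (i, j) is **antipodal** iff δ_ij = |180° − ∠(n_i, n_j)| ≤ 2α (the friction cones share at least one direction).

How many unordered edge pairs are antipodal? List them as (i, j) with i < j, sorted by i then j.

α = atan 0.15 = 8.53°;  2α = 17.06°
n_0 = (-0.9645, -0.2641)
n_1 = (+0.6648, -0.7470)
n_2 = (+0.9831, -0.1830)
n_3 = (+0.9726, +0.2324)
n_4 = (+0.6007, +0.7994)
n_5 = (-0.5877, +0.8091)
  (0,1): δ = 63.65°  ·
  (0,2): δ = 25.86°  ·
  (0,3): δ = 1.87°  ✓
  (0,4): δ = 37.76°  ·
  (0,5): δ = 110.68°  ·
  (1,2): δ = 142.21°  ·
  (1,3): δ = 118.23°  ·
  (1,4): δ = 78.59°  ·
  (1,5): δ = 5.67°  ✓
  (2,3): δ = 156.02°  ·
  (2,4): δ = 116.38°  ·
  (2,5): δ = 43.46°  ·
  (3,4): δ = 140.36°  ·
  (3,5): δ = 67.45°  ·
  (4,5): δ = 107.09°  ·
antipodal pairs: 2

count = 2; pairs: (0,3), (1,5)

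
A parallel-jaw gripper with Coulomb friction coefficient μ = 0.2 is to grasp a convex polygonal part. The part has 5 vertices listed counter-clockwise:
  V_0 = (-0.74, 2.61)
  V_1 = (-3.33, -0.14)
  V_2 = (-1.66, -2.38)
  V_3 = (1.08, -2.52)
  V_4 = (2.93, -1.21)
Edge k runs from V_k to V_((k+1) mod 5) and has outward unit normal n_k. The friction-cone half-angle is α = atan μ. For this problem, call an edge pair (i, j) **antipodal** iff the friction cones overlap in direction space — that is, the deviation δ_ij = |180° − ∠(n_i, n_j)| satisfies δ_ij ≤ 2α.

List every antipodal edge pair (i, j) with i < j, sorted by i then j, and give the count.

count = 2; pairs: (0,3), (1,4)

α = atan 0.2 = 11.31°;  2α = 22.62°
n_0 = (-0.7280, +0.6856)
n_1 = (-0.8017, -0.5977)
n_2 = (-0.0510, -0.9987)
n_3 = (+0.5779, -0.8161)
n_4 = (+0.7211, +0.6928)
  (0,1): δ = 100.01°  ·
  (0,2): δ = 49.64°  ·
  (0,3): δ = 11.41°  ✓
  (0,4): δ = 87.14°  ·
  (1,2): δ = 129.63°  ·
  (1,3): δ = 91.40°  ·
  (1,4): δ = 7.15°  ✓
  (2,3): δ = 141.77°  ·
  (2,4): δ = 43.22°  ·
  (3,4): δ = 81.45°  ·
antipodal pairs: 2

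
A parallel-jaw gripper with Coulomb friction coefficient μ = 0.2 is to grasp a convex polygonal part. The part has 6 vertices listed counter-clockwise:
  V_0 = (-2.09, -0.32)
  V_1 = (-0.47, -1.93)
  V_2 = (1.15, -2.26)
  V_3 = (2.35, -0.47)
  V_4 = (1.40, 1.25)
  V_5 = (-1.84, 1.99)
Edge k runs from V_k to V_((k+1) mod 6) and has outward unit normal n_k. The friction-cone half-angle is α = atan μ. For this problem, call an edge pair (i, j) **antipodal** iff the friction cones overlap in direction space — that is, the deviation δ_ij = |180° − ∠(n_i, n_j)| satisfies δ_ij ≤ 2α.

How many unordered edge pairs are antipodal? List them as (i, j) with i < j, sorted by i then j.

count = 2; pairs: (0,3), (1,4)

α = atan 0.2 = 11.31°;  2α = 22.62°
n_0 = (-0.7049, -0.7093)
n_1 = (-0.1996, -0.9799)
n_2 = (+0.8306, -0.5568)
n_3 = (+0.8754, +0.4835)
n_4 = (+0.2227, +0.9749)
n_5 = (-0.9942, +0.1076)
  (0,1): δ = 146.69°  ·
  (0,2): δ = 79.01°  ·
  (0,3): δ = 16.26°  ✓
  (0,4): δ = 31.96°  ·
  (0,5): δ = 128.65°  ·
  (1,2): δ = 112.32°  ·
  (1,3): δ = 49.57°  ·
  (1,4): δ = 1.35°  ✓
  (1,5): δ = 95.34°  ·
  (2,3): δ = 117.25°  ·
  (2,4): δ = 69.03°  ·
  (2,5): δ = 27.66°  ·
  (3,4): δ = 131.78°  ·
  (3,5): δ = 35.09°  ·
  (4,5): δ = 83.31°  ·
antipodal pairs: 2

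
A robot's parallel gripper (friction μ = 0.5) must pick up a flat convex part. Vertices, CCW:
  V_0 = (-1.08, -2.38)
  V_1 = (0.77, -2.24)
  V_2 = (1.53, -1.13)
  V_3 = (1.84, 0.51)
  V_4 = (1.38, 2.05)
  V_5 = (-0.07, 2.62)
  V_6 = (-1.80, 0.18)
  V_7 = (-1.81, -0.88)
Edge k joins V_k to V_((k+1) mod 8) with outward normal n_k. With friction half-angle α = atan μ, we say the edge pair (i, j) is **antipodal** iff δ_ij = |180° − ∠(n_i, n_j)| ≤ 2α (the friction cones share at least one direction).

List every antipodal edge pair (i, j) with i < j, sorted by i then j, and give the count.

α = atan 0.5 = 26.57°;  2α = 53.13°
n_0 = (+0.0755, -0.9971)
n_1 = (+0.8251, -0.5650)
n_2 = (+0.9826, -0.1857)
n_3 = (+0.9582, +0.2862)
n_4 = (+0.3659, +0.9307)
n_5 = (-0.8158, +0.5784)
n_6 = (-1.0000, +0.0094)
n_7 = (-0.8992, -0.4376)
  (0,1): δ = 128.73°  ·
  (0,2): δ = 105.03°  ·
  (0,3): δ = 77.70°  ·
  (0,4): δ = 25.79°  ✓
  (0,5): δ = 50.34°  ✓
  (0,6): δ = 85.13°  ·
  (0,7): δ = 111.62°  ·
  (1,2): δ = 156.31°  ·
  (1,3): δ = 128.97°  ·
  (1,4): δ = 77.06°  ·
  (1,5): δ = 0.94°  ✓
  (1,6): δ = 33.86°  ✓
  (1,7): δ = 60.35°  ·
  (2,3): δ = 152.67°  ·
  (2,4): δ = 100.76°  ·
  (2,5): δ = 24.63°  ✓
  (2,6): δ = 10.16°  ✓
  (2,7): δ = 36.65°  ✓
  (3,4): δ = 128.09°  ·
  (3,5): δ = 51.97°  ✓
  (3,6): δ = 17.17°  ✓
  (3,7): δ = 9.32°  ✓
  (4,5): δ = 103.88°  ·
  (4,6): δ = 69.08°  ·
  (4,7): δ = 42.59°  ✓
  (5,6): δ = 145.20°  ·
  (5,7): δ = 118.71°  ·
  (6,7): δ = 153.51°  ·
antipodal pairs: 11

count = 11; pairs: (0,4), (0,5), (1,5), (1,6), (2,5), (2,6), (2,7), (3,5), (3,6), (3,7), (4,7)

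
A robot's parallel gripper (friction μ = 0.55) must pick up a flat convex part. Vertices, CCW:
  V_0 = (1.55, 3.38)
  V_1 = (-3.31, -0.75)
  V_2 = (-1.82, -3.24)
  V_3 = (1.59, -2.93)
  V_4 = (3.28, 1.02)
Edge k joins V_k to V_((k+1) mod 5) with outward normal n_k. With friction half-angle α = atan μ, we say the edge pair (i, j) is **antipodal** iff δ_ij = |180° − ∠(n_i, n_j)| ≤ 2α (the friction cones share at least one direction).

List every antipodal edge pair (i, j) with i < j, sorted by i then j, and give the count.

count = 4; pairs: (0,2), (0,3), (1,3), (1,4)

α = atan 0.55 = 28.81°;  2α = 57.62°
n_0 = (-0.6476, +0.7620)
n_1 = (-0.8581, -0.5135)
n_2 = (+0.0905, -0.9959)
n_3 = (+0.9194, -0.3934)
n_4 = (+0.8065, +0.5912)
  (0,1): δ = 99.46°  ·
  (0,2): δ = 35.16°  ✓
  (0,3): δ = 26.48°  ✓
  (0,4): δ = 85.89°  ·
  (1,2): δ = 115.70°  ·
  (1,3): δ = 54.06°  ✓
  (1,4): δ = 5.35°  ✓
  (2,3): δ = 118.36°  ·
  (2,4): δ = 58.95°  ·
  (3,4): δ = 120.59°  ·
antipodal pairs: 4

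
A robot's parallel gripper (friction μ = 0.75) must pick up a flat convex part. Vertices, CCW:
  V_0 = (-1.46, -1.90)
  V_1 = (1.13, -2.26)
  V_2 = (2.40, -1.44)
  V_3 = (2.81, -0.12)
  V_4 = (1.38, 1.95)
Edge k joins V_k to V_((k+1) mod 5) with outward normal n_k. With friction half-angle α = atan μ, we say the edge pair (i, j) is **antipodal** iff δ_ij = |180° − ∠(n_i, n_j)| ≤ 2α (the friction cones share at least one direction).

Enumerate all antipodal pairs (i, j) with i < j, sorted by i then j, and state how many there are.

α = atan 0.75 = 36.87°;  2α = 73.74°
n_0 = (-0.1377, -0.9905)
n_1 = (+0.5424, -0.8401)
n_2 = (+0.9550, -0.2966)
n_3 = (+0.8228, +0.5684)
n_4 = (-0.8047, +0.5936)
  (0,1): δ = 139.24°  ·
  (0,2): δ = 99.34°  ·
  (0,3): δ = 47.45°  ✓
  (0,4): δ = 61.50°  ✓
  (1,2): δ = 140.10°  ·
  (1,3): δ = 88.21°  ·
  (1,4): δ = 20.74°  ✓
  (2,3): δ = 128.11°  ·
  (2,4): δ = 19.16°  ✓
  (3,4): δ = 71.05°  ✓
antipodal pairs: 5

count = 5; pairs: (0,3), (0,4), (1,4), (2,4), (3,4)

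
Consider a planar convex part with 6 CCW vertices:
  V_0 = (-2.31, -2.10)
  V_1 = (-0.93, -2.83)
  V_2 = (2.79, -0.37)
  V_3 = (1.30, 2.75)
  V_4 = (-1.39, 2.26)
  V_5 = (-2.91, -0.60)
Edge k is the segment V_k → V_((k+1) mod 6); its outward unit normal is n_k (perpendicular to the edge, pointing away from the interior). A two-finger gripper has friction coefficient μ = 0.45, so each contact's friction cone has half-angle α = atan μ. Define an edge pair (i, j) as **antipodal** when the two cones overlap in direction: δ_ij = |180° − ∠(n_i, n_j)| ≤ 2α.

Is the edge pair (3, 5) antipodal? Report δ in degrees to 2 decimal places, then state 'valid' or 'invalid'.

δ = 78.52°, invalid

α = atan 0.45 = 24.23°;  2α = 48.46°
edge 3: e_3 = (-2.69, -0.49);  n_3 = (-0.1792, +0.9838)
edge 5: e_5 = (+0.60, -1.50);  n_5 = (-0.9285, -0.3714)
∠(n_3, n_5) = 101.48°
δ = |180° − 101.48°| = 78.52°
78.52° > 2α = 48.46°  →  invalid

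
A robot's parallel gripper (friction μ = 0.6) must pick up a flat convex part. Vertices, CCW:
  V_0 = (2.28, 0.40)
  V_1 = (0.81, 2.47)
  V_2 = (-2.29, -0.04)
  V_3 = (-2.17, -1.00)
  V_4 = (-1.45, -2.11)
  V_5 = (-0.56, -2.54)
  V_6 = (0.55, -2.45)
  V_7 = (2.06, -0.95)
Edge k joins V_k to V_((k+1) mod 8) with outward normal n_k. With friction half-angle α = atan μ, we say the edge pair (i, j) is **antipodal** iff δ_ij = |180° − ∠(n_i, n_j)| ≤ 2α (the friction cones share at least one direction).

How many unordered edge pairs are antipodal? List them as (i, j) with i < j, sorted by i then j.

count = 10; pairs: (0,2), (0,3), (0,4), (0,5), (1,5), (1,6), (1,7), (2,6), (2,7), (3,7)

α = atan 0.6 = 30.96°;  2α = 61.93°
n_0 = (+0.8153, +0.5790)
n_1 = (-0.6293, +0.7772)
n_2 = (-0.9923, -0.1240)
n_3 = (-0.8390, -0.5442)
n_4 = (-0.4350, -0.9004)
n_5 = (+0.0808, -0.9967)
n_6 = (+0.7048, -0.7095)
n_7 = (+0.9870, -0.1608)
  (0,1): δ = 86.38°  ·
  (0,2): δ = 28.26°  ✓
  (0,3): δ = 2.41°  ✓
  (0,4): δ = 28.83°  ✓
  (0,5): δ = 59.26°  ✓
  (0,6): δ = 99.43°  ·
  (0,7): δ = 135.36°  ·
  (1,2): δ = 121.87°  ·
  (1,3): δ = 96.03°  ·
  (1,4): δ = 64.78°  ·
  (1,5): δ = 34.36°  ✓
  (1,6): δ = 5.81°  ✓
  (1,7): δ = 41.75°  ✓
  (2,3): δ = 154.16°  ·
  (2,4): δ = 122.91°  ·
  (2,5): δ = 92.49°  ·
  (2,6): δ = 52.32°  ✓
  (2,7): δ = 16.38°  ✓
  (3,4): δ = 148.76°  ·
  (3,5): δ = 118.33°  ·
  (3,6): δ = 78.16°  ·
  (3,7): δ = 42.23°  ✓
  (4,5): δ = 149.58°  ·
  (4,6): δ = 109.40°  ·
  (4,7): δ = 73.47°  ·
  (5,6): δ = 139.83°  ·
  (5,7): δ = 103.89°  ·
  (6,7): δ = 144.07°  ·
antipodal pairs: 10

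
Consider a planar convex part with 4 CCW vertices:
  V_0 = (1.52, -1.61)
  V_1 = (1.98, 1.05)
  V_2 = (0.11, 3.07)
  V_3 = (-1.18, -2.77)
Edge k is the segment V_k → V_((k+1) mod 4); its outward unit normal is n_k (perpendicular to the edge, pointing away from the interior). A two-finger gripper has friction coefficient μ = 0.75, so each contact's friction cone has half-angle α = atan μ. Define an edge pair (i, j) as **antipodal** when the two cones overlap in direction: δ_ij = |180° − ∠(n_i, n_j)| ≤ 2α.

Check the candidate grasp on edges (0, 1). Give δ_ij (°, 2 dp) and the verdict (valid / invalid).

δ = 127.40°, invalid

α = atan 0.75 = 36.87°;  2α = 73.74°
edge 0: e_0 = (+0.46, +2.66);  n_0 = (+0.9854, -0.1704)
edge 1: e_1 = (-1.87, +2.02);  n_1 = (+0.7338, +0.6793)
∠(n_0, n_1) = 52.60°
δ = |180° − 52.60°| = 127.40°
127.40° > 2α = 73.74°  →  invalid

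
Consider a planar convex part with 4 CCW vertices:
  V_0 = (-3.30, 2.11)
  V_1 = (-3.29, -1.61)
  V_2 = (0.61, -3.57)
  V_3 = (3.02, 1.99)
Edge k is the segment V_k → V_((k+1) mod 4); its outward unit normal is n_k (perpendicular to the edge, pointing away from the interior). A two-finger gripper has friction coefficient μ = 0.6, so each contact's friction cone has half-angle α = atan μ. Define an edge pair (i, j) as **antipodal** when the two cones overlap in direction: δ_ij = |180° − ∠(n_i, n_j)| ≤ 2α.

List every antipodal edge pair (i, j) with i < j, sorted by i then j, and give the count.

α = atan 0.6 = 30.96°;  2α = 61.93°
n_0 = (-1.0000, -0.0027)
n_1 = (-0.4490, -0.8935)
n_2 = (+0.9175, -0.3977)
n_3 = (+0.0190, +0.9998)
  (0,1): δ = 116.84°  ·
  (0,2): δ = 23.59°  ✓
  (0,3): δ = 88.76°  ·
  (1,2): δ = 86.75°  ·
  (1,3): δ = 25.59°  ✓
  (2,3): δ = 67.65°  ·
antipodal pairs: 2

count = 2; pairs: (0,2), (1,3)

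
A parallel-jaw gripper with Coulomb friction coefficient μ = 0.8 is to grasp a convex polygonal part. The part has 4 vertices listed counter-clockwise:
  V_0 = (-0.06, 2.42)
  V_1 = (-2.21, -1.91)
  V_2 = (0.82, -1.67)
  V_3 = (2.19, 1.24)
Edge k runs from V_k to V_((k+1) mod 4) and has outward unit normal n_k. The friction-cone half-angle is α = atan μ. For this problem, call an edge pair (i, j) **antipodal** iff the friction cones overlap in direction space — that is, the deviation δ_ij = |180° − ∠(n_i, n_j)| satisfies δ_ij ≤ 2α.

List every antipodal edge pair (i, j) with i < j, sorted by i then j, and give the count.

α = atan 0.8 = 38.66°;  2α = 77.32°
n_0 = (-0.8957, +0.4447)
n_1 = (+0.0790, -0.9969)
n_2 = (+0.9047, -0.4259)
n_3 = (+0.4644, +0.8856)
  (0,1): δ = 59.07°  ✓
  (0,2): δ = 1.20°  ✓
  (0,3): δ = 88.73°  ·
  (1,2): δ = 119.74°  ·
  (1,3): δ = 32.20°  ✓
  (2,3): δ = 92.46°  ·
antipodal pairs: 3

count = 3; pairs: (0,1), (0,2), (1,3)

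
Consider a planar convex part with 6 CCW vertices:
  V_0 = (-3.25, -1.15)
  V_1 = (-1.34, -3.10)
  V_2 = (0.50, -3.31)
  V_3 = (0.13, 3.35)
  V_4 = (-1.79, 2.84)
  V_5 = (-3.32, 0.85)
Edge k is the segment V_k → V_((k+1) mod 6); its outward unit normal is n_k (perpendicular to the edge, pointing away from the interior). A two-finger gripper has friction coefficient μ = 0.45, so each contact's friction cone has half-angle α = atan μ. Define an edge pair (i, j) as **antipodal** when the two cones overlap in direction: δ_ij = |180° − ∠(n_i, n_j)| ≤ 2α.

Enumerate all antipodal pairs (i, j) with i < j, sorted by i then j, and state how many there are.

α = atan 0.45 = 24.23°;  2α = 48.46°
n_0 = (-0.7144, -0.6997)
n_1 = (-0.1134, -0.9936)
n_2 = (+0.9985, +0.0555)
n_3 = (-0.2567, +0.9665)
n_4 = (-0.7928, +0.6095)
n_5 = (-0.9994, -0.0350)
  (0,1): δ = 140.92°  ·
  (0,2): δ = 41.23°  ✓
  (0,3): δ = 60.47°  ·
  (0,4): δ = 98.04°  ·
  (0,5): δ = 137.60°  ·
  (1,2): δ = 80.31°  ·
  (1,3): δ = 21.39°  ✓
  (1,4): δ = 58.96°  ·
  (1,5): δ = 98.52°  ·
  (2,3): δ = 78.30°  ·
  (2,4): δ = 40.73°  ✓
  (2,5): δ = 1.18°  ✓
  (3,4): δ = 142.43°  ·
  (3,5): δ = 102.87°  ·
  (4,5): δ = 140.44°  ·
antipodal pairs: 4

count = 4; pairs: (0,2), (1,3), (2,4), (2,5)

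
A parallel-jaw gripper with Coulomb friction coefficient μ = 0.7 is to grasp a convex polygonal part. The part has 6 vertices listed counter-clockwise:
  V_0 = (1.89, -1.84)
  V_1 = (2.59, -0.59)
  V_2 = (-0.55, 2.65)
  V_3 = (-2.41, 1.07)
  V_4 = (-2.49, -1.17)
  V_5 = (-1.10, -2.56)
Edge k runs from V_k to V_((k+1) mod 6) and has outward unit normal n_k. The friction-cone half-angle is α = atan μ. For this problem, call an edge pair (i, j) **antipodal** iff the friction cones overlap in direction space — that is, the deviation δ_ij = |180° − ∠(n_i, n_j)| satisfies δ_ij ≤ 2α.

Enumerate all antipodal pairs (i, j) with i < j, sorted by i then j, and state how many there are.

α = atan 0.7 = 34.99°;  2α = 69.98°
n_0 = (+0.8725, -0.4886)
n_1 = (+0.7181, +0.6959)
n_2 = (-0.6474, +0.7621)
n_3 = (-0.9994, +0.0357)
n_4 = (-0.7071, -0.7071)
n_5 = (+0.2341, -0.9722)
  (0,1): δ = 106.65°  ·
  (0,2): δ = 20.40°  ✓
  (0,3): δ = 27.20°  ✓
  (0,4): δ = 74.25°  ·
  (0,5): δ = 132.79°  ·
  (1,2): δ = 93.76°  ·
  (1,3): δ = 46.15°  ✓
  (1,4): δ = 0.90°  ✓
  (1,5): δ = 59.44°  ✓
  (2,3): δ = 132.39°  ·
  (2,4): δ = 85.35°  ·
  (2,5): δ = 26.81°  ✓
  (3,4): δ = 132.95°  ·
  (3,5): δ = 74.42°  ·
  (4,5): δ = 121.46°  ·
antipodal pairs: 6

count = 6; pairs: (0,2), (0,3), (1,3), (1,4), (1,5), (2,5)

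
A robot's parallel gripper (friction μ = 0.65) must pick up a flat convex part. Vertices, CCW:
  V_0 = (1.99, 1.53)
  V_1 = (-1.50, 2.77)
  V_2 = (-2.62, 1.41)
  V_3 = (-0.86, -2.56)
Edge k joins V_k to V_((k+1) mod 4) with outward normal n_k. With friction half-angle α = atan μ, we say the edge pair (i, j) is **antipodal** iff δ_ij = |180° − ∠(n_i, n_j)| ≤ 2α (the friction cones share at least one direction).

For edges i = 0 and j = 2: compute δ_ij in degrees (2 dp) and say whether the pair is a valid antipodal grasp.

δ = 46.53°, valid

α = atan 0.65 = 33.02°;  2α = 66.05°
edge 0: e_0 = (-3.49, +1.24);  n_0 = (+0.3348, +0.9423)
edge 2: e_2 = (+1.76, -3.97);  n_2 = (-0.9142, -0.4053)
∠(n_0, n_2) = 133.47°
δ = |180° − 133.47°| = 46.53°
46.53° ≤ 2α = 66.05°  →  valid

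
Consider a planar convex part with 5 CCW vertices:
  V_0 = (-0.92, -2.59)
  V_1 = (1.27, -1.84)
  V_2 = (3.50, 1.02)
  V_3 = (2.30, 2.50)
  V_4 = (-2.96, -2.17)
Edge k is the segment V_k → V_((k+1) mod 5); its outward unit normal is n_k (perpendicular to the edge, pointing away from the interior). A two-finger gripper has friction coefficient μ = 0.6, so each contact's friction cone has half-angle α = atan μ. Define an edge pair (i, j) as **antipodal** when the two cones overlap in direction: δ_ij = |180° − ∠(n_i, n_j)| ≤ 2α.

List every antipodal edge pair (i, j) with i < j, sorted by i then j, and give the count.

count = 4; pairs: (0,3), (1,3), (2,4), (3,4)

α = atan 0.6 = 30.96°;  2α = 61.93°
n_0 = (+0.3240, -0.9461)
n_1 = (+0.7886, -0.6149)
n_2 = (+0.7768, +0.6298)
n_3 = (-0.6639, +0.7478)
n_4 = (-0.2017, -0.9795)
  (0,1): δ = 146.85°  ·
  (0,2): δ = 69.87°  ·
  (0,3): δ = 22.70°  ✓
  (0,4): δ = 149.46°  ·
  (1,2): δ = 103.02°  ·
  (1,3): δ = 10.46°  ✓
  (1,4): δ = 116.31°  ·
  (2,3): δ = 87.44°  ·
  (2,4): δ = 39.33°  ✓
  (3,4): δ = 53.23°  ✓
antipodal pairs: 4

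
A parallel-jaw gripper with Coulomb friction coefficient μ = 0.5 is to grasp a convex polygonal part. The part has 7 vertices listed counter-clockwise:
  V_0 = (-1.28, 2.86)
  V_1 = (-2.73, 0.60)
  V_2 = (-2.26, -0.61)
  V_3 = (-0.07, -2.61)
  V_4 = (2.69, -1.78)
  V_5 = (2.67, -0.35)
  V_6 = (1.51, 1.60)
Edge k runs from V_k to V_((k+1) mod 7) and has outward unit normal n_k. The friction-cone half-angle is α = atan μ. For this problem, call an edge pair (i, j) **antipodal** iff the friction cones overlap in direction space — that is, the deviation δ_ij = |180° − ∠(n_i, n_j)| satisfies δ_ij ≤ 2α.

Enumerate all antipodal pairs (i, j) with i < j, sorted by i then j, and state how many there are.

α = atan 0.5 = 26.57°;  2α = 53.13°
n_0 = (-0.8417, +0.5400)
n_1 = (-0.9321, -0.3621)
n_2 = (-0.6743, -0.7384)
n_3 = (+0.2880, -0.9576)
n_4 = (+0.9999, +0.0140)
n_5 = (+0.8594, +0.5113)
n_6 = (+0.4116, +0.9114)
  (0,1): δ = 126.09°  ·
  (0,2): δ = 99.72°  ·
  (0,3): δ = 40.58°  ✓
  (0,4): δ = 33.49°  ✓
  (0,5): δ = 63.43°  ·
  (0,6): δ = 98.38°  ·
  (1,2): δ = 153.63°  ·
  (1,3): δ = 94.49°  ·
  (1,4): δ = 20.43°  ✓
  (1,5): δ = 9.52°  ✓
  (1,6): δ = 44.47°  ✓
  (2,3): δ = 120.86°  ·
  (2,4): δ = 46.80°  ✓
  (2,5): δ = 16.85°  ✓
  (2,6): δ = 18.10°  ✓
  (3,4): δ = 105.94°  ·
  (3,5): δ = 75.99°  ·
  (3,6): δ = 41.04°  ✓
  (4,5): δ = 150.05°  ·
  (4,6): δ = 115.11°  ·
  (5,6): δ = 145.05°  ·
antipodal pairs: 9

count = 9; pairs: (0,3), (0,4), (1,4), (1,5), (1,6), (2,4), (2,5), (2,6), (3,6)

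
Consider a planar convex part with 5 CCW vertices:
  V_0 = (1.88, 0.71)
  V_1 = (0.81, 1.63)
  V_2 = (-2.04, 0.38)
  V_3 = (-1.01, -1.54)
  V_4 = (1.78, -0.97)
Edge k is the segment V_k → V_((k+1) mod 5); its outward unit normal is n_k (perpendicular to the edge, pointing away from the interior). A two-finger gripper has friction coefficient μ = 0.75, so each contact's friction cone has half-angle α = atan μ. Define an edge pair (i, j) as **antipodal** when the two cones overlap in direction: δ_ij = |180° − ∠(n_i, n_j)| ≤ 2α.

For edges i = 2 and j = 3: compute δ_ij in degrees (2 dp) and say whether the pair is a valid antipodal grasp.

α = atan 0.75 = 36.87°;  2α = 73.74°
edge 2: e_2 = (+1.03, -1.92);  n_2 = (-0.8812, -0.4727)
edge 3: e_3 = (+2.79, +0.57);  n_3 = (+0.2002, -0.9798)
∠(n_2, n_3) = 73.33°
δ = |180° − 73.33°| = 106.67°
106.67° > 2α = 73.74°  →  invalid

δ = 106.67°, invalid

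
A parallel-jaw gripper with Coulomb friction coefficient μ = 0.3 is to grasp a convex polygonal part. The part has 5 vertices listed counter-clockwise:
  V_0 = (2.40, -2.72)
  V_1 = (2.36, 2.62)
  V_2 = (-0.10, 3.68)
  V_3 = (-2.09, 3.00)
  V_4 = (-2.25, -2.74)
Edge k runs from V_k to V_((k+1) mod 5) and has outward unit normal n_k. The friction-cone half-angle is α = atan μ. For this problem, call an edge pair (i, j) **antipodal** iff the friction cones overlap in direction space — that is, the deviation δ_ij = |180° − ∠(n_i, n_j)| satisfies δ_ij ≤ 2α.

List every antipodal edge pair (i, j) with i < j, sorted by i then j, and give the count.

α = atan 0.3 = 16.70°;  2α = 33.40°
n_0 = (+1.0000, +0.0075)
n_1 = (+0.3957, +0.9184)
n_2 = (-0.3234, +0.9463)
n_3 = (-0.9996, +0.0279)
n_4 = (+0.0043, -1.0000)
  (0,1): δ = 113.74°  ·
  (0,2): δ = 71.56°  ·
  (0,3): δ = 2.03°  ✓
  (0,4): δ = 89.82°  ·
  (1,2): δ = 137.82°  ·
  (1,3): δ = 68.29°  ·
  (1,4): δ = 23.56°  ✓
  (2,3): δ = 110.46°  ·
  (2,4): δ = 18.62°  ✓
  (3,4): δ = 88.16°  ·
antipodal pairs: 3

count = 3; pairs: (0,3), (1,4), (2,4)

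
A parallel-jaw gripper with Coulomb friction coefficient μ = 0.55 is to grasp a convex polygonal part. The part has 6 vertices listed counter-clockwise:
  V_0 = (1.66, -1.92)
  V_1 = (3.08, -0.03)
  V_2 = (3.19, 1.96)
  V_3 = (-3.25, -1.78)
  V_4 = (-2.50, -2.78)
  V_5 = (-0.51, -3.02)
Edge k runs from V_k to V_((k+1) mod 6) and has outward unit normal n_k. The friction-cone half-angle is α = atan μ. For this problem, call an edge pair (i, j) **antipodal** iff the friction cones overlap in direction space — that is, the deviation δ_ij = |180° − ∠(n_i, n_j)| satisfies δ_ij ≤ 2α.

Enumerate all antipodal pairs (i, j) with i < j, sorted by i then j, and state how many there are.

α = atan 0.55 = 28.81°;  2α = 57.62°
n_0 = (+0.7995, -0.6007)
n_1 = (+0.9985, -0.0552)
n_2 = (-0.5022, +0.8648)
n_3 = (-0.8000, -0.6000)
n_4 = (-0.1197, -0.9928)
n_5 = (+0.4521, -0.8919)
  (0,1): δ = 146.25°  ·
  (0,2): δ = 22.94°  ✓
  (0,3): δ = 73.79°  ·
  (0,4): δ = 120.04°  ·
  (0,5): δ = 153.80°  ·
  (1,2): δ = 56.69°  ✓
  (1,3): δ = 40.03°  ✓
  (1,4): δ = 86.29°  ·
  (1,5): δ = 120.04°  ·
  (2,3): δ = 83.28°  ·
  (2,4): δ = 37.02°  ✓
  (2,5): δ = 3.26°  ✓
  (3,4): δ = 133.75°  ·
  (3,5): δ = 99.99°  ·
  (4,5): δ = 146.24°  ·
antipodal pairs: 5

count = 5; pairs: (0,2), (1,2), (1,3), (2,4), (2,5)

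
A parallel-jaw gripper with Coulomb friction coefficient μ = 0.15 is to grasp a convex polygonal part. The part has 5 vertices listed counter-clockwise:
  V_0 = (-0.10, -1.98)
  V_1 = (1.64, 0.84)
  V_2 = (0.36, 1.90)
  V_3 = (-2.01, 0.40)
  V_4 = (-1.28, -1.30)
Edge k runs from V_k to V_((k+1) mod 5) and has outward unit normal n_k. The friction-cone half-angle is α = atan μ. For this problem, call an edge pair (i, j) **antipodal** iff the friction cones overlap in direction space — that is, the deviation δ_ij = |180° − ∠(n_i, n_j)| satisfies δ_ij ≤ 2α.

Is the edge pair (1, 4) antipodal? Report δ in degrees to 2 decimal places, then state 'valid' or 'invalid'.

α = atan 0.15 = 8.53°;  2α = 17.06°
edge 1: e_1 = (-1.28, +1.06);  n_1 = (+0.6378, +0.7702)
edge 4: e_4 = (+1.18, -0.68);  n_4 = (-0.4993, -0.8664)
∠(n_1, n_4) = 170.32°
δ = |180° − 170.32°| = 9.68°
9.68° ≤ 2α = 17.06°  →  valid

δ = 9.68°, valid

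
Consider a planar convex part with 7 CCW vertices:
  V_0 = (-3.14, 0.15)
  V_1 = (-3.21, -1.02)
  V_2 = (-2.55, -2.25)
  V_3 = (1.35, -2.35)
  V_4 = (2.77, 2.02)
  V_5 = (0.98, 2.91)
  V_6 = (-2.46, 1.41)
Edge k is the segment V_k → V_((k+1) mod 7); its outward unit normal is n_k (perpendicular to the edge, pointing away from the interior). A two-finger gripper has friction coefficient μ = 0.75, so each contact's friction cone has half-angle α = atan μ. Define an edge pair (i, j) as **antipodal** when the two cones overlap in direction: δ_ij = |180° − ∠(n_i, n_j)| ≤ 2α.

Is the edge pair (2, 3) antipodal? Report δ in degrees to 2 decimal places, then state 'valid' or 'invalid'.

α = atan 0.75 = 36.87°;  2α = 73.74°
edge 2: e_2 = (+3.90, -0.10);  n_2 = (-0.0256, -0.9997)
edge 3: e_3 = (+1.42, +4.37);  n_3 = (+0.9511, -0.3090)
∠(n_2, n_3) = 73.47°
δ = |180° − 73.47°| = 106.53°
106.53° > 2α = 73.74°  →  invalid

δ = 106.53°, invalid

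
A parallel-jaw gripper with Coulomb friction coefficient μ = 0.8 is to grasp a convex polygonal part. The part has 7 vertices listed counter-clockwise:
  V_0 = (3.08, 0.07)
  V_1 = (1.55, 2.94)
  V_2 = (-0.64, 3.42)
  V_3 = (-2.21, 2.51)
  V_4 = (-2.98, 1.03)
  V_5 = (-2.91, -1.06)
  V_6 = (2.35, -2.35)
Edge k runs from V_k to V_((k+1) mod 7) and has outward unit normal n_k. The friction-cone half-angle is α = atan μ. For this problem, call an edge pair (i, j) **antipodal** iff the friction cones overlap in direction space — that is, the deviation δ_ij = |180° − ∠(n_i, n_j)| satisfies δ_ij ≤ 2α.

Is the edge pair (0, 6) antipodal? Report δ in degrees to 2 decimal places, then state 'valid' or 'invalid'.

δ = 135.15°, invalid

α = atan 0.8 = 38.66°;  2α = 77.32°
edge 0: e_0 = (-1.53, +2.87);  n_0 = (+0.8824, +0.4704)
edge 6: e_6 = (+0.73, +2.42);  n_6 = (+0.9574, -0.2888)
∠(n_0, n_6) = 44.85°
δ = |180° − 44.85°| = 135.15°
135.15° > 2α = 77.32°  →  invalid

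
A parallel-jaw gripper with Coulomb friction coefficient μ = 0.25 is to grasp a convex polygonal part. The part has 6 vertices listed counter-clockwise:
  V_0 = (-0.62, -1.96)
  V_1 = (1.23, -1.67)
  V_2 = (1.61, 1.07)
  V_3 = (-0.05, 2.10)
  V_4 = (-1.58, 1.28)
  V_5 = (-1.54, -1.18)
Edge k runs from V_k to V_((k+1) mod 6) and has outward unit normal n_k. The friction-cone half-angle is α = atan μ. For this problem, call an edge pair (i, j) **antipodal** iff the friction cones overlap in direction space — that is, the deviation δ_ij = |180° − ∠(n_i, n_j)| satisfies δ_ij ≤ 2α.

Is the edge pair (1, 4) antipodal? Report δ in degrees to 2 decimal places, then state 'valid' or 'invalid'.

δ = 8.83°, valid

α = atan 0.25 = 14.04°;  2α = 28.07°
edge 1: e_1 = (+0.38, +2.74);  n_1 = (+0.9905, -0.1374)
edge 4: e_4 = (+0.04, -2.46);  n_4 = (-0.9999, -0.0163)
∠(n_1, n_4) = 171.17°
δ = |180° − 171.17°| = 8.83°
8.83° ≤ 2α = 28.07°  →  valid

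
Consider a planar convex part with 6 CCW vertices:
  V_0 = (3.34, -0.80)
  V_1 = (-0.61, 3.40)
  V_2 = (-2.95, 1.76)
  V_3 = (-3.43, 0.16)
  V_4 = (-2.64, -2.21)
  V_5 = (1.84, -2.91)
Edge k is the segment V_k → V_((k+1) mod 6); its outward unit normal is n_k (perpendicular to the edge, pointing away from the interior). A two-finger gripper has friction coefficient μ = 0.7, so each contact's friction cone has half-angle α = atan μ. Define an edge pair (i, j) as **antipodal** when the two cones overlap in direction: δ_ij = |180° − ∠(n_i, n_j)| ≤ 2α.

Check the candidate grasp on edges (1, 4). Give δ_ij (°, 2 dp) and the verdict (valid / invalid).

α = atan 0.7 = 34.99°;  2α = 69.98°
edge 1: e_1 = (-2.34, -1.64);  n_1 = (-0.5739, +0.8189)
edge 4: e_4 = (+4.48, -0.70);  n_4 = (-0.1544, -0.9880)
∠(n_1, n_4) = 136.09°
δ = |180° − 136.09°| = 43.91°
43.91° ≤ 2α = 69.98°  →  valid

δ = 43.91°, valid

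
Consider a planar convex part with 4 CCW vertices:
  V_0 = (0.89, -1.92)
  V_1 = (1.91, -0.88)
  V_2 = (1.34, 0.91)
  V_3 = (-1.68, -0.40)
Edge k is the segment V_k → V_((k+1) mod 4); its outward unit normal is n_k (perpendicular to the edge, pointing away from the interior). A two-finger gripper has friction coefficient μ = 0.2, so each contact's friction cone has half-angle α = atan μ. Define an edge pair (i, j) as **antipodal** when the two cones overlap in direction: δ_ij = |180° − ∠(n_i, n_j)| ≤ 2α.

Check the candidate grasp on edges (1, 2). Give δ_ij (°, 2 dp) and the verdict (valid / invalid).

α = atan 0.2 = 11.31°;  2α = 22.62°
edge 1: e_1 = (-0.57, +1.79);  n_1 = (+0.9529, +0.3034)
edge 2: e_2 = (-3.02, -1.31);  n_2 = (-0.3979, +0.9174)
∠(n_1, n_2) = 95.79°
δ = |180° − 95.79°| = 84.21°
84.21° > 2α = 22.62°  →  invalid

δ = 84.21°, invalid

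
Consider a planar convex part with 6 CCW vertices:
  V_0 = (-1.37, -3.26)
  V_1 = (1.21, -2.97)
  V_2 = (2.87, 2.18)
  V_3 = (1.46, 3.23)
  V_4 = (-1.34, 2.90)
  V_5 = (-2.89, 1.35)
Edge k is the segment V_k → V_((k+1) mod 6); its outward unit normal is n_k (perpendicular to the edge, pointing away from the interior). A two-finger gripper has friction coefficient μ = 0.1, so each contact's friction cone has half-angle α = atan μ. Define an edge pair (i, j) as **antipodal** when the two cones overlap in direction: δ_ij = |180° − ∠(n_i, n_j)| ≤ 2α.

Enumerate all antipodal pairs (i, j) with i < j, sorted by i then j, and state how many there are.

count = 1; pairs: (0,3)

α = atan 0.1 = 5.71°;  2α = 11.42°
n_0 = (+0.1117, -0.9937)
n_1 = (+0.9518, -0.3068)
n_2 = (+0.5973, +0.8020)
n_3 = (-0.1170, +0.9931)
n_4 = (-0.7071, +0.7071)
n_5 = (-0.9497, -0.3131)
  (0,1): δ = 114.28°  ·
  (0,2): δ = 43.09°  ·
  (0,3): δ = 0.31°  ✓
  (0,4): δ = 38.59°  ·
  (0,5): δ = 101.84°  ·
  (1,2): δ = 108.81°  ·
  (1,3): δ = 65.41°  ·
  (1,4): δ = 27.13°  ·
  (1,5): δ = 36.11°  ·
  (2,3): δ = 136.60°  ·
  (2,4): δ = 98.33°  ·
  (2,5): δ = 35.08°  ·
  (3,4): δ = 141.72°  ·
  (3,5): δ = 78.47°  ·
  (4,5): δ = 116.75°  ·
antipodal pairs: 1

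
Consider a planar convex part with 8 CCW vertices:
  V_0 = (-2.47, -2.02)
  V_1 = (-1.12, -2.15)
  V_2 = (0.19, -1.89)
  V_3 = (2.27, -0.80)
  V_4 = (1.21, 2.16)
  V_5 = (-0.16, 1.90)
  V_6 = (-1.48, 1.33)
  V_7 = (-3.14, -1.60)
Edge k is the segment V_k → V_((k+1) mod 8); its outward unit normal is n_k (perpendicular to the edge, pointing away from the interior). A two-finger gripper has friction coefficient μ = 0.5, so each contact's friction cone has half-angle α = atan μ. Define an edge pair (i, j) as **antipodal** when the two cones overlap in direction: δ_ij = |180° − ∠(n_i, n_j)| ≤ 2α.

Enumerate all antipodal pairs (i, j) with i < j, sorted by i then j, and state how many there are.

count = 11; pairs: (0,4), (0,5), (1,4), (1,5), (1,6), (2,4), (2,5), (2,6), (3,6), (3,7), (4,7)

α = atan 0.5 = 26.57°;  2α = 53.13°
n_0 = (-0.0959, -0.9954)
n_1 = (+0.1947, -0.9809)
n_2 = (+0.4642, -0.8857)
n_3 = (+0.9415, +0.3371)
n_4 = (-0.1865, +0.9825)
n_5 = (-0.3964, +0.9181)
n_6 = (-0.8701, +0.4929)
n_7 = (-0.5311, -0.8473)
  (0,1): δ = 163.27°  ·
  (0,2): δ = 146.84°  ·
  (0,3): δ = 64.80°  ·
  (0,4): δ = 16.25°  ✓
  (0,5): δ = 28.86°  ✓
  (0,6): δ = 65.97°  ·
  (0,7): δ = 153.42°  ·
  (1,2): δ = 163.57°  ·
  (1,3): δ = 81.52°  ·
  (1,4): δ = 0.48°  ✓
  (1,5): δ = 12.13°  ✓
  (1,6): δ = 49.24°  ✓
  (1,7): δ = 136.69°  ·
  (2,3): δ = 97.95°  ·
  (2,4): δ = 16.91°  ✓
  (2,5): δ = 4.30°  ✓
  (2,6): δ = 32.81°  ✓
  (2,7): δ = 120.26°  ·
  (3,4): δ = 98.96°  ·
  (3,5): δ = 86.35°  ·
  (3,6): δ = 49.24°  ✓
  (3,7): δ = 38.21°  ✓
  (4,5): δ = 167.39°  ·
  (4,6): δ = 130.28°  ·
  (4,7): δ = 42.83°  ✓
  (5,6): δ = 142.89°  ·
  (5,7): δ = 55.44°  ·
  (6,7): δ = 92.55°  ·
antipodal pairs: 11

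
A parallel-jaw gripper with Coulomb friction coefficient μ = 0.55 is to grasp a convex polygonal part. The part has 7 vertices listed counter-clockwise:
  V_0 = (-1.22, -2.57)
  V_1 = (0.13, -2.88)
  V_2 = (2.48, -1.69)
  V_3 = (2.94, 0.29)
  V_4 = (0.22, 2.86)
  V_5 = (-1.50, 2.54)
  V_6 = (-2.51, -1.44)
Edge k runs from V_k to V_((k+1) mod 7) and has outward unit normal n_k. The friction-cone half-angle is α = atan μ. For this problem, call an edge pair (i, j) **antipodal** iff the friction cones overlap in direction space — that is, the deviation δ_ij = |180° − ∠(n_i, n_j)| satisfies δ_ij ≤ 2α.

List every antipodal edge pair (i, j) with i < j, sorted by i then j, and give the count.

count = 7; pairs: (0,3), (0,4), (1,4), (1,5), (2,5), (3,6), (4,6)

α = atan 0.55 = 28.81°;  2α = 57.62°
n_0 = (-0.2238, -0.9746)
n_1 = (+0.4518, -0.8921)
n_2 = (+0.9741, -0.2263)
n_3 = (+0.6868, +0.7269)
n_4 = (-0.1829, +0.9831)
n_5 = (-0.9693, +0.2460)
n_6 = (-0.6589, -0.7522)
  (0,1): δ = 140.21°  ·
  (0,2): δ = 90.15°  ·
  (0,3): δ = 30.44°  ✓
  (0,4): δ = 23.47°  ✓
  (0,5): δ = 88.69°  ·
  (0,6): δ = 151.72°  ·
  (1,2): δ = 129.94°  ·
  (1,3): δ = 70.23°  ·
  (1,4): δ = 16.32°  ✓
  (1,5): δ = 48.90°  ✓
  (1,6): δ = 111.93°  ·
  (2,3): δ = 120.30°  ·
  (2,4): δ = 66.38°  ·
  (2,5): δ = 1.16°  ✓
  (2,6): δ = 61.86°  ·
  (3,4): δ = 126.09°  ·
  (3,5): δ = 60.86°  ·
  (3,6): δ = 2.16°  ✓
  (4,5): δ = 114.78°  ·
  (4,6): δ = 51.76°  ✓
  (5,6): δ = 116.98°  ·
antipodal pairs: 7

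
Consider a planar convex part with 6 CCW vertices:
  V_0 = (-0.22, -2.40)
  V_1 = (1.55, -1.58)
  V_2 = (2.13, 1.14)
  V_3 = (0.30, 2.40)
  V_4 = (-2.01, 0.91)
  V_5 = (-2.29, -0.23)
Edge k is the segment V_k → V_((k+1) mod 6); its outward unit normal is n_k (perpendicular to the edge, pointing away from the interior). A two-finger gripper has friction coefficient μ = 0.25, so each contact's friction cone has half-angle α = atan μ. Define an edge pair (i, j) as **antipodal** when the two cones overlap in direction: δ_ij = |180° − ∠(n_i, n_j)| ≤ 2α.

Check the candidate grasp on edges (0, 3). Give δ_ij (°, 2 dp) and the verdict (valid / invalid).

α = atan 0.25 = 14.04°;  2α = 28.07°
edge 0: e_0 = (+1.77, +0.82);  n_0 = (+0.4204, -0.9074)
edge 3: e_3 = (-2.31, -1.49);  n_3 = (-0.5420, +0.8404)
∠(n_0, n_3) = 172.03°
δ = |180° − 172.03°| = 7.97°
7.97° ≤ 2α = 28.07°  →  valid

δ = 7.97°, valid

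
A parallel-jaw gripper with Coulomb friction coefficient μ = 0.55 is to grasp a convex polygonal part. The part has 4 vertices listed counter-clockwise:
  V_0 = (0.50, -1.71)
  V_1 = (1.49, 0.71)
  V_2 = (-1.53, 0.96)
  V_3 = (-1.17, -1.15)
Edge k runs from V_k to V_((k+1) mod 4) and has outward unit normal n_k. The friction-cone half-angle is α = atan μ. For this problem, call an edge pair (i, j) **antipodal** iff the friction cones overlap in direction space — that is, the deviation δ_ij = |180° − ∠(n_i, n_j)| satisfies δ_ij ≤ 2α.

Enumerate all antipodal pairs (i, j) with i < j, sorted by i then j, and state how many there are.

count = 2; pairs: (0,2), (1,3)

α = atan 0.55 = 28.81°;  2α = 57.62°
n_0 = (+0.9255, -0.3786)
n_1 = (+0.0825, +0.9966)
n_2 = (-0.9858, -0.1682)
n_3 = (-0.3179, -0.9481)
  (0,1): δ = 72.48°  ·
  (0,2): δ = 31.93°  ✓
  (0,3): δ = 93.71°  ·
  (1,2): δ = 75.59°  ·
  (1,3): δ = 13.81°  ✓
  (2,3): δ = 118.22°  ·
antipodal pairs: 2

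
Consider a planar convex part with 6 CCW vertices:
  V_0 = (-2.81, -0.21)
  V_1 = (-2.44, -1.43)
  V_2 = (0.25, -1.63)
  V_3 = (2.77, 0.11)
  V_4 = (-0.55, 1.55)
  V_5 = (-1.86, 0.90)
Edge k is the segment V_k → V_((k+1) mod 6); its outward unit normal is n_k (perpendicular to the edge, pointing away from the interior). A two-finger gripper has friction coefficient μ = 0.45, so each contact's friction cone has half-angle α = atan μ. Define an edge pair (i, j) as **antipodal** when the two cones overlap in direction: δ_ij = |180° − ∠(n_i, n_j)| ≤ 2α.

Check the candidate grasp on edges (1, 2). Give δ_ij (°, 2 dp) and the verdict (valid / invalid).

δ = 141.12°, invalid

α = atan 0.45 = 24.23°;  2α = 48.46°
edge 1: e_1 = (+2.69, -0.20);  n_1 = (-0.0741, -0.9972)
edge 2: e_2 = (+2.52, +1.74);  n_2 = (+0.5682, -0.8229)
∠(n_1, n_2) = 38.88°
δ = |180° − 38.88°| = 141.12°
141.12° > 2α = 48.46°  →  invalid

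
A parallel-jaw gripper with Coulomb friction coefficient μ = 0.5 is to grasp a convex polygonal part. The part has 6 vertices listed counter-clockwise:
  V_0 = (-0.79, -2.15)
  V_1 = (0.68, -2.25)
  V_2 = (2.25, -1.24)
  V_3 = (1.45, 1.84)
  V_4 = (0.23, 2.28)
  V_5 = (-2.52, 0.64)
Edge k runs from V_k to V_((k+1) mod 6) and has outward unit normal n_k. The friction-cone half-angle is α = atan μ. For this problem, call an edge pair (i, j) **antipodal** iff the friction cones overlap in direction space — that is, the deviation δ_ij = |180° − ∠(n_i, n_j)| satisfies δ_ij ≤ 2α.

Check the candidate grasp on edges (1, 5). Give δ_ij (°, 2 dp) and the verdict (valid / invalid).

α = atan 0.5 = 26.57°;  2α = 53.13°
edge 1: e_1 = (+1.57, +1.01);  n_1 = (+0.5410, -0.8410)
edge 5: e_5 = (+1.73, -2.79);  n_5 = (-0.8499, -0.5270)
∠(n_1, n_5) = 90.95°
δ = |180° − 90.95°| = 89.05°
89.05° > 2α = 53.13°  →  invalid

δ = 89.05°, invalid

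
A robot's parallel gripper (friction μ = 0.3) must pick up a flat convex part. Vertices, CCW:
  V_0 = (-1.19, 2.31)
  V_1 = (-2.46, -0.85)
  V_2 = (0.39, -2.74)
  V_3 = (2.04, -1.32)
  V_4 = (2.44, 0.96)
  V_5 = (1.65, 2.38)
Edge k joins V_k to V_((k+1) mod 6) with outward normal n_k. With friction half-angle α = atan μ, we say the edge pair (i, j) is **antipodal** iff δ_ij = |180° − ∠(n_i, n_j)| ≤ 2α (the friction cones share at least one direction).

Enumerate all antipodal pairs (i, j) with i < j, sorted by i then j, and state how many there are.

count = 3; pairs: (0,2), (0,3), (1,4)

α = atan 0.3 = 16.70°;  2α = 33.40°
n_0 = (-0.9279, +0.3729)
n_1 = (-0.5527, -0.8334)
n_2 = (+0.6523, -0.7580)
n_3 = (+0.9850, -0.1728)
n_4 = (+0.8739, +0.4862)
n_5 = (-0.0246, +0.9997)
  (0,1): δ = 101.66°  ·
  (0,2): δ = 27.39°  ✓
  (0,3): δ = 11.94°  ✓
  (0,4): δ = 50.98°  ·
  (0,5): δ = 113.31°  ·
  (1,2): δ = 105.73°  ·
  (1,3): δ = 66.40°  ·
  (1,4): δ = 27.36°  ✓
  (1,5): δ = 34.96°  ·
  (2,3): δ = 140.67°  ·
  (2,4): δ = 101.63°  ·
  (2,5): δ = 39.30°  ·
  (3,4): δ = 140.96°  ·
  (3,5): δ = 78.64°  ·
  (4,5): δ = 117.68°  ·
antipodal pairs: 3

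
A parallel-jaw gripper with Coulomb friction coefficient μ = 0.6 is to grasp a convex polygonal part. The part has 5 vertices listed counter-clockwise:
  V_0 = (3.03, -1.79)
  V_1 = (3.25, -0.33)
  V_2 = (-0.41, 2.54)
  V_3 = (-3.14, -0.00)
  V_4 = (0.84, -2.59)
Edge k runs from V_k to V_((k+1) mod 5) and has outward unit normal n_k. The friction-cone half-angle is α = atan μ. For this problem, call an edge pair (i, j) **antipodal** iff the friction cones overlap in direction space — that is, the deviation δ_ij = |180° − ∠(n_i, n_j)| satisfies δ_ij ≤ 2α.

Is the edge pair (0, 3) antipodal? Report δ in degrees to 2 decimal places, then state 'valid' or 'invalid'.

α = atan 0.6 = 30.96°;  2α = 61.93°
edge 0: e_0 = (+0.22, +1.46);  n_0 = (+0.9888, -0.1490)
edge 3: e_3 = (+3.98, -2.59);  n_3 = (-0.5454, -0.8382)
∠(n_0, n_3) = 114.49°
δ = |180° − 114.49°| = 65.51°
65.51° > 2α = 61.93°  →  invalid

δ = 65.51°, invalid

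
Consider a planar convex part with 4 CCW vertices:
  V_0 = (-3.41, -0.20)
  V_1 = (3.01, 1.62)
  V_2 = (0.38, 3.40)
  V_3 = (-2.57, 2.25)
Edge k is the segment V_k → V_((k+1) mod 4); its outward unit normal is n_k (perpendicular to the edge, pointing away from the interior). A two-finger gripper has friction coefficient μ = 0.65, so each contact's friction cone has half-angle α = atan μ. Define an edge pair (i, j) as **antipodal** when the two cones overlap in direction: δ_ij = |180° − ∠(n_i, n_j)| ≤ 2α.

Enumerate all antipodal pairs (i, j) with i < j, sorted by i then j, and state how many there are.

count = 3; pairs: (0,1), (0,2), (0,3)

α = atan 0.65 = 33.02°;  2α = 66.05°
n_0 = (+0.2727, -0.9621)
n_1 = (+0.5605, +0.8282)
n_2 = (-0.3632, +0.9317)
n_3 = (-0.9459, +0.3243)
  (0,1): δ = 49.92°  ✓
  (0,2): δ = 5.47°  ✓
  (0,3): δ = 55.25°  ✓
  (1,2): δ = 124.61°  ·
  (1,3): δ = 74.83°  ·
  (2,3): δ = 130.22°  ·
antipodal pairs: 3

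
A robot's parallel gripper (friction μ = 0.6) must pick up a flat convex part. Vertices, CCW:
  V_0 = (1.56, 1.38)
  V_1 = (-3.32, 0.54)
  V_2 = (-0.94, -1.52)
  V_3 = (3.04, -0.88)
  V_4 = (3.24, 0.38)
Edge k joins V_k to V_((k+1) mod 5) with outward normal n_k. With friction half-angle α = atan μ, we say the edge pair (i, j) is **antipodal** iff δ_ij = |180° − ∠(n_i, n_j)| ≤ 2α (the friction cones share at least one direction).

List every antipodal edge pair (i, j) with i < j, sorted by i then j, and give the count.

α = atan 0.6 = 30.96°;  2α = 61.93°
n_0 = (-0.1696, +0.9855)
n_1 = (-0.6544, -0.7561)
n_2 = (+0.1588, -0.9873)
n_3 = (+0.9876, -0.1568)
n_4 = (+0.5115, +0.8593)
  (0,1): δ = 50.64°  ✓
  (0,2): δ = 0.63°  ✓
  (0,3): δ = 71.21°  ·
  (0,4): δ = 139.47°  ·
  (1,2): δ = 129.99°  ·
  (1,3): δ = 58.14°  ✓
  (1,4): δ = 10.11°  ✓
  (2,3): δ = 108.15°  ·
  (2,4): δ = 39.90°  ✓
  (3,4): δ = 111.74°  ·
antipodal pairs: 5

count = 5; pairs: (0,1), (0,2), (1,3), (1,4), (2,4)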